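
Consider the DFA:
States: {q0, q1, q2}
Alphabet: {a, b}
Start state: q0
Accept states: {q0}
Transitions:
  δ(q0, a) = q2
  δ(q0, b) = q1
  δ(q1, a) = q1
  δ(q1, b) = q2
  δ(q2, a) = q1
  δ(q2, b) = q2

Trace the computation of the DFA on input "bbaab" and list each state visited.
read 'b': q0 → q1
  read 'b': q1 → q2
  read 'a': q2 → q1
  read 'a': q1 → q1
  read 'b': q1 → q2
q0 -> q1 -> q2 -> q1 -> q1 -> q2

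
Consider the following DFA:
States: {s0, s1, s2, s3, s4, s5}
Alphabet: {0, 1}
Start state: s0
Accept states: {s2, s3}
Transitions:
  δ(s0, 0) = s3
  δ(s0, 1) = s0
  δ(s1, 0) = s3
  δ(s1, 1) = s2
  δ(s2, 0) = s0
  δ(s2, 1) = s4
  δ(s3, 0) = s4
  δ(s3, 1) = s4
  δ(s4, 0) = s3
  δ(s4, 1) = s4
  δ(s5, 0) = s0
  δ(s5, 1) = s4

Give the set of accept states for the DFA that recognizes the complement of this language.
Complement accept states = All states \ Original accept states
= {s0, s1, s2, s3, s4, s5} \ {s2, s3}
{s0, s1, s4, s5}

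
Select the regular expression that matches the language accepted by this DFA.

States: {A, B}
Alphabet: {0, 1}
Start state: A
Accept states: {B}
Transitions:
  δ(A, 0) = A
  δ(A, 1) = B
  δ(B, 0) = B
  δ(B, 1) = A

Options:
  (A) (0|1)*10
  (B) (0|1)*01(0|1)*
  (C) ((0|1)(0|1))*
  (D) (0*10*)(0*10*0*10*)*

Check each option against the DFA on short strings; one disagreement eliminates an option:
  (A) (0|1)*10: on '1' the DFA goes A → B and accepts (B ∈ Accept), but the regex does not match it → eliminate
  (B) (0|1)*01(0|1)*: on '1' the DFA goes A → B and accepts (B ∈ Accept), but the regex does not match it → eliminate
  (C) ((0|1)(0|1))*: on ε the DFA stays in A and rejects (A ∉ Accept), but the regex matches it → eliminate
  (D) (0*10*)(0*10*0*10*)*: agrees with the DFA on every string of length ≤ 6
Only (D) is consistent with the DFA.
(D) (0*10*)(0*10*0*10*)*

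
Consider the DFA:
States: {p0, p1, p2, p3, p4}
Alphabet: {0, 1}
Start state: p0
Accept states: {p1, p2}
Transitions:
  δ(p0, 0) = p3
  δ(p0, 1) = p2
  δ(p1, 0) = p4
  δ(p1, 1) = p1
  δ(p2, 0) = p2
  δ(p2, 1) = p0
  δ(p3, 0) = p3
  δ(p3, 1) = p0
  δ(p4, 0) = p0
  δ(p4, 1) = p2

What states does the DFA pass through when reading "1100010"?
read '1': p0 → p2
  read '1': p2 → p0
  read '0': p0 → p3
  read '0': p3 → p3
  read '0': p3 → p3
  read '1': p3 → p0
  read '0': p0 → p3
p0 -> p2 -> p0 -> p3 -> p3 -> p3 -> p0 -> p3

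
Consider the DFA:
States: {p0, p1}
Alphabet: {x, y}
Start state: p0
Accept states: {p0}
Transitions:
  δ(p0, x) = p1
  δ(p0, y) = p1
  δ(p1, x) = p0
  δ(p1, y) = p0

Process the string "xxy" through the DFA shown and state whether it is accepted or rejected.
Processing string "xxy":
  p0 --x--> p1
  p1 --x--> p0
  p0 --y--> p1
Final state: p1
Accept states: {p0}
No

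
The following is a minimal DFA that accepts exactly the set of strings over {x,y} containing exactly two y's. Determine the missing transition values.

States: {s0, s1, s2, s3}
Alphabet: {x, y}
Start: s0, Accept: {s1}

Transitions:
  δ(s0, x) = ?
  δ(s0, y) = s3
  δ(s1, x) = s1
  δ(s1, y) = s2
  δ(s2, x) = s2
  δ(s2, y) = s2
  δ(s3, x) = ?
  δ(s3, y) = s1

From the language and accept set, identify what each state tracks — s0: zero y's; s1: two y's; s2: ≥ three y's (dead); s3: one y.
Each missing δ(q, a) is the state matching the new tracked value after reading a.
δ(s0, x) = s0; δ(s3, x) = s3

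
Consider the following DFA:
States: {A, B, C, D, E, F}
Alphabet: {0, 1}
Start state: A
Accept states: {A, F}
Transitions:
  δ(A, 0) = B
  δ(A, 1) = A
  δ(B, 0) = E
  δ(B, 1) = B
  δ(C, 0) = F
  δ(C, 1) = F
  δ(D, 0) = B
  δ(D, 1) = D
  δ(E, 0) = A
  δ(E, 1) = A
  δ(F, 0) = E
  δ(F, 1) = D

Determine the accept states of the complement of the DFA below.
Complement accept states = All states \ Original accept states
= {A, B, C, D, E, F} \ {A, F}
{B, C, D, E}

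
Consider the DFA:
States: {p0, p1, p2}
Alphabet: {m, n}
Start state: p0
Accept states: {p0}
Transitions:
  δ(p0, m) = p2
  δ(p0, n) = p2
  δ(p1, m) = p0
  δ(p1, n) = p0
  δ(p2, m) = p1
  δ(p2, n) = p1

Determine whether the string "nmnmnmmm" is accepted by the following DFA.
Processing string "nmnmnmmm":
  p0 --n--> p2
  p2 --m--> p1
  p1 --n--> p0
  p0 --m--> p2
  p2 --n--> p1
  p1 --m--> p0
  p0 --m--> p2
  p2 --m--> p1
Final state: p1
Accept states: {p0}
No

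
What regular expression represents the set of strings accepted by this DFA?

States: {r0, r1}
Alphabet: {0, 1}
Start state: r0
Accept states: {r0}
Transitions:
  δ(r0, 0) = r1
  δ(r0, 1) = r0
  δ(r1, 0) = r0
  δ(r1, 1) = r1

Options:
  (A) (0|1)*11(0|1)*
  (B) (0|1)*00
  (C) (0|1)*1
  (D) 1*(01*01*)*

Check each option against the DFA on short strings; one disagreement eliminates an option:
  (A) (0|1)*11(0|1)*: on ε the DFA stays in r0 and accepts (r0 ∈ Accept), but the regex does not match it → eliminate
  (B) (0|1)*00: on ε the DFA stays in r0 and accepts (r0 ∈ Accept), but the regex does not match it → eliminate
  (C) (0|1)*1: on ε the DFA stays in r0 and accepts (r0 ∈ Accept), but the regex does not match it → eliminate
  (D) 1*(01*01*)*: agrees with the DFA on every string of length ≤ 6
Only (D) is consistent with the DFA.
(D) 1*(01*01*)*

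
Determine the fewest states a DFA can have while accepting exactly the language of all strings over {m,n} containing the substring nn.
By Myhill–Nerode, count the distinguishable equivalence classes: 3 classes — one per longest suffix of the input that is a prefix of 'nn' (lengths 0 through 1), plus an absorbing 'already seen nn' class.
3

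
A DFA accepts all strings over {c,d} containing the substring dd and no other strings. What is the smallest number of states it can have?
By Myhill–Nerode, count the distinguishable equivalence classes: 3 classes — one per longest suffix of the input that is a prefix of 'dd' (lengths 0 through 1), plus an absorbing 'already seen dd' class.
3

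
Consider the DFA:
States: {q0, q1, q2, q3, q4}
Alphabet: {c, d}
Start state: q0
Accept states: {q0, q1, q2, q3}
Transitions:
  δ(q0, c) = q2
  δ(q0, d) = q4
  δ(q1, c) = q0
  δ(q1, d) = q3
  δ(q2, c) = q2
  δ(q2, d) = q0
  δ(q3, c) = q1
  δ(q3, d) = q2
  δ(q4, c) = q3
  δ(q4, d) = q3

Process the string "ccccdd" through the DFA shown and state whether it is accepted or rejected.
Processing string "ccccdd":
  q0 --c--> q2
  q2 --c--> q2
  q2 --c--> q2
  q2 --c--> q2
  q2 --d--> q0
  q0 --d--> q4
Final state: q4
Accept states: {q0, q1, q2, q3}
No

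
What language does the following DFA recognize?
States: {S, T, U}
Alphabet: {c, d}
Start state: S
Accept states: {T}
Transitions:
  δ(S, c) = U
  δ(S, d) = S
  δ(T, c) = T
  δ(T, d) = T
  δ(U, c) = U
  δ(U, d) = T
Testing a few strings:
  'cddd' → accept
  'dc' → reject
  'dcc' → reject
  'd' → reject
State roles: S=no c seen yet; T=substring cd seen; U=seen a c, waiting for d
All strings over {c,d} containing the substring cd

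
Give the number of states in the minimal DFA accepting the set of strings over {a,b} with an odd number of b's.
By Myhill–Nerode, count the distinguishable equivalence classes: two classes — parity of the count of b's.
2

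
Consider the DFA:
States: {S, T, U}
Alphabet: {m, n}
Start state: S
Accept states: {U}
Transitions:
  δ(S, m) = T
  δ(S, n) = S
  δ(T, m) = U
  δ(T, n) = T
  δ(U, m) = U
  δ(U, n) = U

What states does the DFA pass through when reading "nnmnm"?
read 'n': S → S
  read 'n': S → S
  read 'm': S → T
  read 'n': T → T
  read 'm': T → U
S -> S -> S -> T -> T -> U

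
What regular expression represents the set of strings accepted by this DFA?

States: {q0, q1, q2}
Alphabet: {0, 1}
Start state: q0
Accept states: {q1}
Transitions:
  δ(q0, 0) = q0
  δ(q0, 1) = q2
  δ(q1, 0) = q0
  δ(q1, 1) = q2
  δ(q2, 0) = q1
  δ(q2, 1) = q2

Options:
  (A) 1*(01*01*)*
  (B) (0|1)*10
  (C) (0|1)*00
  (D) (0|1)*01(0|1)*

Check each option against the DFA on short strings; one disagreement eliminates an option:
  (A) 1*(01*01*)*: on ε the DFA stays in q0 and rejects (q0 ∉ Accept), but the regex matches it → eliminate
  (B) (0|1)*10: agrees with the DFA on every string of length ≤ 6
  (C) (0|1)*00: on '00' the DFA goes q0 → q0 → q0 and rejects (q0 ∉ Accept), but the regex matches it → eliminate
  (D) (0|1)*01(0|1)*: on '01' the DFA goes q0 → q0 → q2 and rejects (q2 ∉ Accept), but the regex matches it → eliminate
Only (B) is consistent with the DFA.
(B) (0|1)*10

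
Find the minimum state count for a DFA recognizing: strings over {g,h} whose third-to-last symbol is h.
By Myhill–Nerode, count the distinguishable equivalence classes: 2^3 = 8 classes — the DFA must remember the last 3 symbols read; every pair of distinct length-3 suffixes is distinguishable by some continuation.
8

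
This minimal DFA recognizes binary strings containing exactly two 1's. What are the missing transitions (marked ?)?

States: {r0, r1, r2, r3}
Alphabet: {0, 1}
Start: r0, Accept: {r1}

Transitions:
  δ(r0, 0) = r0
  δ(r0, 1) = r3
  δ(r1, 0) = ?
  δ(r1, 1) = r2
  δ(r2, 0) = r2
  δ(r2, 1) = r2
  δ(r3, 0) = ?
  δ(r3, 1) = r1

From the language and accept set, identify what each state tracks — r0: zero 1's; r1: two 1's; r2: ≥ three 1's (dead); r3: one 1.
Each missing δ(q, a) is the state matching the new tracked value after reading a.
δ(r1, 0) = r1; δ(r3, 0) = r3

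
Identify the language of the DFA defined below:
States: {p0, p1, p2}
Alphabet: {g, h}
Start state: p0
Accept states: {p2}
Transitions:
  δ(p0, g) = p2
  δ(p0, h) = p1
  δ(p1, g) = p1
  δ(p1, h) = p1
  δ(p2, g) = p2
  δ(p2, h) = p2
Testing a few strings:
  'g' → accept
  'h' → reject
  'gg' → accept
  'hgh' → reject
State roles: p0=no input read; p1=started with h (dead); p2=started with g
All strings over {g,h} starting with g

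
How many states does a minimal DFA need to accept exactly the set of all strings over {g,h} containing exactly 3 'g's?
By Myhill–Nerode, count the distinguishable equivalence classes: 5 classes — having seen 0, 1, …, 3, or >3 copies of 'g'; the count-3 class is the only accepting one and >3 is dead.
5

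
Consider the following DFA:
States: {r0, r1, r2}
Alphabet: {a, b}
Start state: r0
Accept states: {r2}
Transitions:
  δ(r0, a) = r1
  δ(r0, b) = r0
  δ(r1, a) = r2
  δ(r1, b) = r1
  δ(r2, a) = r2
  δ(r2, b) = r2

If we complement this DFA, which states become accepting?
Complement accept states = All states \ Original accept states
= {r0, r1, r2} \ {r2}
{r0, r1}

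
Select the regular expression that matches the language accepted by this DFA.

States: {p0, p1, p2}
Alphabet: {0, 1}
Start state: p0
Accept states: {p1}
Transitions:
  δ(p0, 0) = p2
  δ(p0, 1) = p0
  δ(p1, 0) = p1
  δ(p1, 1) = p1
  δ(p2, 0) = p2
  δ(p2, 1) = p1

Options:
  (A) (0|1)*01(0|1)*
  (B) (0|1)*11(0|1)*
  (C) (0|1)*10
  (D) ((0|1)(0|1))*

Check each option against the DFA on short strings; one disagreement eliminates an option:
  (A) (0|1)*01(0|1)*: agrees with the DFA on every string of length ≤ 6
  (B) (0|1)*11(0|1)*: on '01' the DFA goes p0 → p2 → p1 and accepts (p1 ∈ Accept), but the regex does not match it → eliminate
  (C) (0|1)*10: on '01' the DFA goes p0 → p2 → p1 and accepts (p1 ∈ Accept), but the regex does not match it → eliminate
  (D) ((0|1)(0|1))*: on ε the DFA stays in p0 and rejects (p0 ∉ Accept), but the regex matches it → eliminate
Only (A) is consistent with the DFA.
(A) (0|1)*01(0|1)*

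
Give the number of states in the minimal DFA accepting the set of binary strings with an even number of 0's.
By Myhill–Nerode, count the distinguishable equivalence classes: two classes — parity of the count of 0's.
2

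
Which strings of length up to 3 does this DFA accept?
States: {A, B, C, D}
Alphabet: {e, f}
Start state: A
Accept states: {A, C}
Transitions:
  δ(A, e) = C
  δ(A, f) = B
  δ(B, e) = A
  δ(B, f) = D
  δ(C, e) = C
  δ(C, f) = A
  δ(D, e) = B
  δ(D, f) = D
ε, e, ee, ef, fe, eee, eef, efe, fee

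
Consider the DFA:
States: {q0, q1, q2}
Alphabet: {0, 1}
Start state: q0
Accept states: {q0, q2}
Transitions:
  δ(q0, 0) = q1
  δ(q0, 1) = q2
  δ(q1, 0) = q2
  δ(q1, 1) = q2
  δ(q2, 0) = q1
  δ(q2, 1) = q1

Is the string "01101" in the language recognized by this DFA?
Processing string "01101":
  q0 --0--> q1
  q1 --1--> q2
  q2 --1--> q1
  q1 --0--> q2
  q2 --1--> q1
Final state: q1
Accept states: {q0, q2}
No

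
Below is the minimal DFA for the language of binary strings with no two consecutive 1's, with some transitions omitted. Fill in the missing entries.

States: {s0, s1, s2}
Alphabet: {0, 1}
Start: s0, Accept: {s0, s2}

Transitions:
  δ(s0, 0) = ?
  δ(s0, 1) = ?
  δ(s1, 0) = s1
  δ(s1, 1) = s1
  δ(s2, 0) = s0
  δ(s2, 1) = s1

From the language and accept set, identify what each state tracks — s0: last symbol not 1 (ok); s1: saw 11 (dead); s2: last symbol 1 (ok).
Each missing δ(q, a) is the state matching the new tracked value after reading a.
δ(s0, 0) = s0; δ(s0, 1) = s2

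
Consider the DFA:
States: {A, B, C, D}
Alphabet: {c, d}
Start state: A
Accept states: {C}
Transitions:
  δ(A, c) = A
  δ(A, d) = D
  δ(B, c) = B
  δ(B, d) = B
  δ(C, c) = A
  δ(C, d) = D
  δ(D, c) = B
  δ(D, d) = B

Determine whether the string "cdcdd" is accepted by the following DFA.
Processing string "cdcdd":
  A --c--> A
  A --d--> D
  D --c--> B
  B --d--> B
  B --d--> B
Final state: B
Accept states: {C}
No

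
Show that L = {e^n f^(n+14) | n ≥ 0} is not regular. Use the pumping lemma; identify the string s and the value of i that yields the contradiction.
Assume L is regular with pumping length p. Idea: pumping the e-block breaks the fixed offset of 14.
Choose s = e^p f^(p+14) ∈ L. By the pumping lemma, s = xyz with |xy| ≤ p, |y| > 0, so y = e^k with k ≥ 1. Then xy²z = e^(p+k) f^(p+14). For this to be in L we would need p+14 = (p+k)+14, i.e. k = 0, contradicting k ≥ 1. So xy²z ∉ L.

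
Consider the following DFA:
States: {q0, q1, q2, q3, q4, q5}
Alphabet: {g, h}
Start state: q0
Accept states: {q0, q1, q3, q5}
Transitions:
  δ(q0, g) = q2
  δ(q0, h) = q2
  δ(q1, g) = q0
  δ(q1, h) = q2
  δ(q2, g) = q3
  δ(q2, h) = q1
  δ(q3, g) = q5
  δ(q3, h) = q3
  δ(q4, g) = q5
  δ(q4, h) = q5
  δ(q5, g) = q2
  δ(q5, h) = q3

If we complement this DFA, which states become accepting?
Complement accept states = All states \ Original accept states
= {q0, q1, q2, q3, q4, q5} \ {q0, q1, q3, q5}
{q2, q4}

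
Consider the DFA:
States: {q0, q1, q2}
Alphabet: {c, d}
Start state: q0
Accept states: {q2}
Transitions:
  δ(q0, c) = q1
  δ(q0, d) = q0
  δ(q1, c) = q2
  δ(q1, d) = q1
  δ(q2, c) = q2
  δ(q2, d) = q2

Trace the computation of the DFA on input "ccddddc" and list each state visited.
read 'c': q0 → q1
  read 'c': q1 → q2
  read 'd': q2 → q2
  read 'd': q2 → q2
  read 'd': q2 → q2
  read 'd': q2 → q2
  read 'c': q2 → q2
q0 -> q1 -> q2 -> q2 -> q2 -> q2 -> q2 -> q2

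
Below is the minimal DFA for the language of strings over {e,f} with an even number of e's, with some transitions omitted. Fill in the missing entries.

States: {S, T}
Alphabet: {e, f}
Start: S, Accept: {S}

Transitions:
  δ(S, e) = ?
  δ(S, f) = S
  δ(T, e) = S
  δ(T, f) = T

From the language and accept set, identify what each state tracks — S: even number of e's so far; T: odd number of e's so far.
Each missing δ(q, a) is the state matching the new tracked value after reading a.
δ(S, e) = T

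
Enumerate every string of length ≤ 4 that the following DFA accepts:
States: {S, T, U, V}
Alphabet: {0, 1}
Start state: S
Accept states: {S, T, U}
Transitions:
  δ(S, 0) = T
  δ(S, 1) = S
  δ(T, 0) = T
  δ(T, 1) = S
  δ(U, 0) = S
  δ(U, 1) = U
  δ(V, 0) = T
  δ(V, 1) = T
ε, 0, 1, 00, 01, 10, 11, 000, 001, 010, 011, 100, 101, 110, 111, 0000, 0001, 0010, 0011, 0100, 0101, 0110, 0111, 1000, 1001, 1010, 1011, 1100, 1101, 1110, 1111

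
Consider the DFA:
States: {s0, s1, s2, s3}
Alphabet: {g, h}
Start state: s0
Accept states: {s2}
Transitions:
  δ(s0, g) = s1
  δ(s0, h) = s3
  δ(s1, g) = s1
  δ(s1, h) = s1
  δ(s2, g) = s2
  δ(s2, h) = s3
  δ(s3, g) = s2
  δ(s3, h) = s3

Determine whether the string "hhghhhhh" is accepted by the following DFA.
Processing string "hhghhhhh":
  s0 --h--> s3
  s3 --h--> s3
  s3 --g--> s2
  s2 --h--> s3
  s3 --h--> s3
  s3 --h--> s3
  s3 --h--> s3
  s3 --h--> s3
Final state: s3
Accept states: {s2}
No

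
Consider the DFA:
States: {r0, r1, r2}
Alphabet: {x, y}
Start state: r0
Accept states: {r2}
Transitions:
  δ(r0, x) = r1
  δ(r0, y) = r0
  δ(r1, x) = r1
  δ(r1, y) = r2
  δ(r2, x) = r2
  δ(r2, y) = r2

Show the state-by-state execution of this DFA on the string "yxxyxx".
read 'y': r0 → r0
  read 'x': r0 → r1
  read 'x': r1 → r1
  read 'y': r1 → r2
  read 'x': r2 → r2
  read 'x': r2 → r2
r0 -> r0 -> r1 -> r1 -> r2 -> r2 -> r2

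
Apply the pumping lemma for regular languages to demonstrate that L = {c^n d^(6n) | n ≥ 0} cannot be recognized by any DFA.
Assume L is regular with pumping length p. Idea: pumping the c-block breaks the 1:6 ratio.
Choose s = c^p d^(6p) (length 7p ≥ p). By the pumping lemma, s = xyz with |xy| ≤ p, |y| > 0, so y = c^k with k ≥ 1. Then xy²z = c^(p+k) d^(6p). For this to be in L we would need 6p = 6(p+k), i.e. 6k = 0, contradicting k ≥ 1. So xy²z ∉ L.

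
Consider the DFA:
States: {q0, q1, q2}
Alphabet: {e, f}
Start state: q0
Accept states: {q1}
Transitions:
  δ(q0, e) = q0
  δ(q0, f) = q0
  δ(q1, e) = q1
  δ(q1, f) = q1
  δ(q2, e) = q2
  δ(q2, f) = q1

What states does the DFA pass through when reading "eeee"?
read 'e': q0 → q0
  read 'e': q0 → q0
  read 'e': q0 → q0
  read 'e': q0 → q0
q0 -> q0 -> q0 -> q0 -> q0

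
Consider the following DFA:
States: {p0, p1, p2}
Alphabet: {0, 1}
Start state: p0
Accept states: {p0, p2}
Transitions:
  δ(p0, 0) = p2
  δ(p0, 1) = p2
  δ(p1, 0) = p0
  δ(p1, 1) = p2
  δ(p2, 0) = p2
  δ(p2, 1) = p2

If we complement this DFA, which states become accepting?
Complement accept states = All states \ Original accept states
= {p0, p1, p2} \ {p0, p2}
{p1}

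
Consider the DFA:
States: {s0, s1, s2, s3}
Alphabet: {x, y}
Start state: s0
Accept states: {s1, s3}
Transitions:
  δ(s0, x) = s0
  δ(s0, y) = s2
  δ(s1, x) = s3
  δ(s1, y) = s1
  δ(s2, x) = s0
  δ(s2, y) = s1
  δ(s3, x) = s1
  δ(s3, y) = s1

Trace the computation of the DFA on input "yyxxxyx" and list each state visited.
read 'y': s0 → s2
  read 'y': s2 → s1
  read 'x': s1 → s3
  read 'x': s3 → s1
  read 'x': s1 → s3
  read 'y': s3 → s1
  read 'x': s1 → s3
s0 -> s2 -> s1 -> s3 -> s1 -> s3 -> s1 -> s3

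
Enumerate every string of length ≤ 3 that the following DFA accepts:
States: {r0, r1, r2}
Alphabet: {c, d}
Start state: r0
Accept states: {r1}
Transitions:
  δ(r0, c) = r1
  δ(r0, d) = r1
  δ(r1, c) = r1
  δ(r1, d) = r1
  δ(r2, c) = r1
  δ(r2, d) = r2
c, d, cc, cd, dc, dd, ccc, ccd, cdc, cdd, dcc, dcd, ddc, ddd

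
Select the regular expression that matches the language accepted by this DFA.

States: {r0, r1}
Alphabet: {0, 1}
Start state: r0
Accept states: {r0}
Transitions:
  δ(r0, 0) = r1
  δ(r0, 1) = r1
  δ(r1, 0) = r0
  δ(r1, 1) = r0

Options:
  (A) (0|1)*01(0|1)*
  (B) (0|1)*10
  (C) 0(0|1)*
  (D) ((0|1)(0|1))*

Check each option against the DFA on short strings; one disagreement eliminates an option:
  (A) (0|1)*01(0|1)*: on ε the DFA stays in r0 and accepts (r0 ∈ Accept), but the regex does not match it → eliminate
  (B) (0|1)*10: on ε the DFA stays in r0 and accepts (r0 ∈ Accept), but the regex does not match it → eliminate
  (C) 0(0|1)*: on ε the DFA stays in r0 and accepts (r0 ∈ Accept), but the regex does not match it → eliminate
  (D) ((0|1)(0|1))*: agrees with the DFA on every string of length ≤ 6
Only (D) is consistent with the DFA.
(D) ((0|1)(0|1))*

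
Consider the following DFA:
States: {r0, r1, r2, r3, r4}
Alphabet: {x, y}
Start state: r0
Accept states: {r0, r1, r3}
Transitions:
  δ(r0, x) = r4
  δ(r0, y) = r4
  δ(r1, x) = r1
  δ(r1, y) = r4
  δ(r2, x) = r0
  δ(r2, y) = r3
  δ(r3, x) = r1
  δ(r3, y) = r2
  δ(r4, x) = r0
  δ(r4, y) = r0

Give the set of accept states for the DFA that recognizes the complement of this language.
Complement accept states = All states \ Original accept states
= {r0, r1, r2, r3, r4} \ {r0, r1, r3}
{r2, r4}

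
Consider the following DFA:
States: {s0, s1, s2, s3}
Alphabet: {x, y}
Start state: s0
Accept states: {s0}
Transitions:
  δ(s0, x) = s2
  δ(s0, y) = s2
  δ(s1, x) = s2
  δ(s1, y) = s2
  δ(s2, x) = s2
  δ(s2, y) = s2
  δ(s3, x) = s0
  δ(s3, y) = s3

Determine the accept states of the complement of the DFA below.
Complement accept states = All states \ Original accept states
= {s0, s1, s2, s3} \ {s0}
{s1, s2, s3}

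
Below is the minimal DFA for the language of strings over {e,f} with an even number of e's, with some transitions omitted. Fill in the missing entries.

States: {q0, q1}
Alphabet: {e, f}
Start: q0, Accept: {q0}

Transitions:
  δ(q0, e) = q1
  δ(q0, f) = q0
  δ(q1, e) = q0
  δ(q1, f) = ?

From the language and accept set, identify what each state tracks — q0: even number of e's so far; q1: odd number of e's so far.
Each missing δ(q, a) is the state matching the new tracked value after reading a.
δ(q1, f) = q1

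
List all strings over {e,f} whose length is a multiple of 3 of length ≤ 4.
ε, eee, eef, efe, eff, fee, fef, ffe, fff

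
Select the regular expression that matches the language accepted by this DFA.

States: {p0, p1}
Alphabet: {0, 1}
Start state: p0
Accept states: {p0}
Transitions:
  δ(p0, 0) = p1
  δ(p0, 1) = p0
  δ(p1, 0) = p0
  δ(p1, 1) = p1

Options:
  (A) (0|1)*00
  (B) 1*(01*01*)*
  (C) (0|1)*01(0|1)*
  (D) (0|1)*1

Check each option against the DFA on short strings; one disagreement eliminates an option:
  (A) (0|1)*00: on ε the DFA stays in p0 and accepts (p0 ∈ Accept), but the regex does not match it → eliminate
  (B) 1*(01*01*)*: agrees with the DFA on every string of length ≤ 6
  (C) (0|1)*01(0|1)*: on ε the DFA stays in p0 and accepts (p0 ∈ Accept), but the regex does not match it → eliminate
  (D) (0|1)*1: on ε the DFA stays in p0 and accepts (p0 ∈ Accept), but the regex does not match it → eliminate
Only (B) is consistent with the DFA.
(B) 1*(01*01*)*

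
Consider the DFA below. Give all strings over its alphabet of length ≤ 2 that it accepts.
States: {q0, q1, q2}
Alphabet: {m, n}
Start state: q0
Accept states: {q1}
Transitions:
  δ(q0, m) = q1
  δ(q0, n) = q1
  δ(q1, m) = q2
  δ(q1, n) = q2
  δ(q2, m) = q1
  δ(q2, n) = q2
m, n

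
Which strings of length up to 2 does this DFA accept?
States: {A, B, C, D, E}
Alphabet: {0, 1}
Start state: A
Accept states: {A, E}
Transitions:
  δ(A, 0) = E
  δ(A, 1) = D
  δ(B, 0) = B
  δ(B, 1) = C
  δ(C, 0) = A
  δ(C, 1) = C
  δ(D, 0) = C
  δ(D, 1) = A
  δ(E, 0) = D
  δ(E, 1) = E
ε, 0, 01, 11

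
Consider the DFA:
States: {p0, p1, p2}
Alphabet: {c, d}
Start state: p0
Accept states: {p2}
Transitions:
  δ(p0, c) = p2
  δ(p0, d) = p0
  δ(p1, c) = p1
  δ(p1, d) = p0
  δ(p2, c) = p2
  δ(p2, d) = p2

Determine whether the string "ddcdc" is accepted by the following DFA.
Processing string "ddcdc":
  p0 --d--> p0
  p0 --d--> p0
  p0 --c--> p2
  p2 --d--> p2
  p2 --c--> p2
Final state: p2
Accept states: {p2}
Yes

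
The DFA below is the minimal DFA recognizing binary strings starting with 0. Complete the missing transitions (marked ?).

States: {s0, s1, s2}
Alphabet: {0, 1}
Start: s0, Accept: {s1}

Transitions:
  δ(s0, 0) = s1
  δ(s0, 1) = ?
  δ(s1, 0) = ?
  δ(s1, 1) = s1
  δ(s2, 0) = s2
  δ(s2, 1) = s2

From the language and accept set, identify what each state tracks — s0: no input read; s1: started with 0; s2: started with 1 (dead).
Each missing δ(q, a) is the state matching the new tracked value after reading a.
δ(s0, 1) = s2; δ(s1, 0) = s1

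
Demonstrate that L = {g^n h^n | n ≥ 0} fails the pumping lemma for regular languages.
Assume L is regular with pumping length p. Idea: pumping the g-block changes the count balance.
Choose s = g^p h^p (length 2p ≥ p). By the pumping lemma, s = xyz with |xy| ≤ p, |y| > 0. So y = g^k for some k > 0 (since xy is entirely within the g's). Pumping gives xy²z = g^(p+k) h^p, which is not in L since p+k ≠ p.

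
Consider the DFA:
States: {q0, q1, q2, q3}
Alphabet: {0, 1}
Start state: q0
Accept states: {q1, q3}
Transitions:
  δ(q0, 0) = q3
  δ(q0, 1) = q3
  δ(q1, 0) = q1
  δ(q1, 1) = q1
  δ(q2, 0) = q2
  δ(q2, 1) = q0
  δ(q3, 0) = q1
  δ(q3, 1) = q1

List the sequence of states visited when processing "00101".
read '0': q0 → q3
  read '0': q3 → q1
  read '1': q1 → q1
  read '0': q1 → q1
  read '1': q1 → q1
q0 -> q3 -> q1 -> q1 -> q1 -> q1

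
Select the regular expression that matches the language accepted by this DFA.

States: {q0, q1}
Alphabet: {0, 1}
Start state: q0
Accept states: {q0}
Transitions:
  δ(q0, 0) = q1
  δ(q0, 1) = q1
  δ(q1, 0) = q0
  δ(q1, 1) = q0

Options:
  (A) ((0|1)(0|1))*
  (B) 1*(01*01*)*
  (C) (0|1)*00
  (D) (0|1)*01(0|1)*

Check each option against the DFA on short strings; one disagreement eliminates an option:
  (A) ((0|1)(0|1))*: agrees with the DFA on every string of length ≤ 6
  (B) 1*(01*01*)*: on '1' the DFA goes q0 → q1 and rejects (q1 ∉ Accept), but the regex matches it → eliminate
  (C) (0|1)*00: on ε the DFA stays in q0 and accepts (q0 ∈ Accept), but the regex does not match it → eliminate
  (D) (0|1)*01(0|1)*: on ε the DFA stays in q0 and accepts (q0 ∈ Accept), but the regex does not match it → eliminate
Only (A) is consistent with the DFA.
(A) ((0|1)(0|1))*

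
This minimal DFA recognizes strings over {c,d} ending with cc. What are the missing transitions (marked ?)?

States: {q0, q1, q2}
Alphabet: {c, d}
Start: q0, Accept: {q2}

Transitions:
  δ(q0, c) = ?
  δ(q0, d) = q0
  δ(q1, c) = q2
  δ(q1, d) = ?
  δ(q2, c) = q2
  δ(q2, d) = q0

From the language and accept set, identify what each state tracks — q0: last symbol not c; q1: one trailing c; q2: two trailing c's.
Each missing δ(q, a) is the state matching the new tracked value after reading a.
δ(q0, c) = q1; δ(q1, d) = q0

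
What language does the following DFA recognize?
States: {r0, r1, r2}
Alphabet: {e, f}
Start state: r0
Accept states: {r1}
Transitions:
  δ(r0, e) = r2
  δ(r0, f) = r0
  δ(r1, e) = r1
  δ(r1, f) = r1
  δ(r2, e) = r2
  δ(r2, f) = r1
Testing a few strings:
  'fef' → accept
  'e' → reject
  'f' → reject
  'feff' → accept
State roles: r0=no e seen yet; r1=substring ef seen; r2=seen a e, waiting for f
All strings over {e,f} containing the substring ef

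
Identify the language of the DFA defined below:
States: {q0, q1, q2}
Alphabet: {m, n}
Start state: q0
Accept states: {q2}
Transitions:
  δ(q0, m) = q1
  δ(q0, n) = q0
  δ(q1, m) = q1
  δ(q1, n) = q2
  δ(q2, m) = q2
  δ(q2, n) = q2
Testing a few strings:
  'nm' → reject
  'mn' → accept
  'mnn' → accept
  'mm' → reject
State roles: q0=no m seen yet; q1=seen a m, waiting for n; q2=substring mn seen
All strings over {m,n} containing the substring mn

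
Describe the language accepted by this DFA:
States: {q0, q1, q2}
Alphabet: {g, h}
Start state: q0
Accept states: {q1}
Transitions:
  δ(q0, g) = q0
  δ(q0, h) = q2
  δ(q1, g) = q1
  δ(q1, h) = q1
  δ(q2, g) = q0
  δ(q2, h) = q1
Testing a few strings:
  'h' → reject
  'ggh' → reject
  'ghgg' → reject
  'gh' → reject
State roles: q0=no progress toward hh; q1=substring hh seen; q2=one trailing h
All strings over {g,h} containing the substring hh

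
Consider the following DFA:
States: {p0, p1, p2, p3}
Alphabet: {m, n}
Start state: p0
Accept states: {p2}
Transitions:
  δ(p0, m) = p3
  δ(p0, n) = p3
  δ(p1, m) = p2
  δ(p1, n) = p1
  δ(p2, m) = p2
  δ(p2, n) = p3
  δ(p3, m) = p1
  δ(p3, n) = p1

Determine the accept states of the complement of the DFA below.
Complement accept states = All states \ Original accept states
= {p0, p1, p2, p3} \ {p2}
{p0, p1, p3}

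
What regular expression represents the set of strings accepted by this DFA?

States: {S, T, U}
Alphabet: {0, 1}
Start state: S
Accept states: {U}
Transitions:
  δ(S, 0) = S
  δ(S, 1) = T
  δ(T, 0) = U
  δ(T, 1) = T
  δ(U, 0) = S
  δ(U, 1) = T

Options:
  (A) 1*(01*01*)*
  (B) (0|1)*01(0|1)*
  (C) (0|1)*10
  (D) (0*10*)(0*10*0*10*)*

Check each option against the DFA on short strings; one disagreement eliminates an option:
  (A) 1*(01*01*)*: on ε the DFA stays in S and rejects (S ∉ Accept), but the regex matches it → eliminate
  (B) (0|1)*01(0|1)*: on '01' the DFA goes S → S → T and rejects (T ∉ Accept), but the regex matches it → eliminate
  (C) (0|1)*10: agrees with the DFA on every string of length ≤ 6
  (D) (0*10*)(0*10*0*10*)*: on '1' the DFA goes S → T and rejects (T ∉ Accept), but the regex matches it → eliminate
Only (C) is consistent with the DFA.
(C) (0|1)*10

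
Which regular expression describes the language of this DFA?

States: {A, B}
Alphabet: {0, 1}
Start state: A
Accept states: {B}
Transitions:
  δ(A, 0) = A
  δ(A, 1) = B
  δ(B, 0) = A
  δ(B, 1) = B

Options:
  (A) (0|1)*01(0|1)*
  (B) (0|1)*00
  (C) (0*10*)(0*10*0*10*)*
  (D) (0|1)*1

Check each option against the DFA on short strings; one disagreement eliminates an option:
  (A) (0|1)*01(0|1)*: on '1' the DFA goes A → B and accepts (B ∈ Accept), but the regex does not match it → eliminate
  (B) (0|1)*00: on '1' the DFA goes A → B and accepts (B ∈ Accept), but the regex does not match it → eliminate
  (C) (0*10*)(0*10*0*10*)*: on '10' the DFA goes A → B → A and rejects (A ∉ Accept), but the regex matches it → eliminate
  (D) (0|1)*1: agrees with the DFA on every string of length ≤ 6
Only (D) is consistent with the DFA.
(D) (0|1)*1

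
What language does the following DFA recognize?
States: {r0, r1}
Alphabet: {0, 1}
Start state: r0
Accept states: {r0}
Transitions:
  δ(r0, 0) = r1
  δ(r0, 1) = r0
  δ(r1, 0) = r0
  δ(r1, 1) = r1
Testing a few strings:
  '10' → reject
  '00' → accept
  '111' → accept
  '100' → accept
State roles: r0=even number of 0's so far; r1=odd number of 0's so far
All binary strings with an even number of 0's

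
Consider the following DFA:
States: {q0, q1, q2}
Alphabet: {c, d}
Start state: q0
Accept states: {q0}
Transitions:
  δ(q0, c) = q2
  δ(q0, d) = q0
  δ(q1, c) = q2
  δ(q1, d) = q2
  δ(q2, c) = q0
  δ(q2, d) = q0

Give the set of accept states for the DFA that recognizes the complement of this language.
Complement accept states = All states \ Original accept states
= {q0, q1, q2} \ {q0}
{q1, q2}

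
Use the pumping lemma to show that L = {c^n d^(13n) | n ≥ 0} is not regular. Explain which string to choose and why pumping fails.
Assume L is regular with pumping length p. Idea: pumping the c-block breaks the 1:13 ratio.
Choose s = c^p d^(13p) (length 14p ≥ p). By the pumping lemma, s = xyz with |xy| ≤ p, |y| > 0, so y = c^k with k ≥ 1. Then xy²z = c^(p+k) d^(13p). For this to be in L we would need 13p = 13(p+k), i.e. 13k = 0, contradicting k ≥ 1. So xy²z ∉ L.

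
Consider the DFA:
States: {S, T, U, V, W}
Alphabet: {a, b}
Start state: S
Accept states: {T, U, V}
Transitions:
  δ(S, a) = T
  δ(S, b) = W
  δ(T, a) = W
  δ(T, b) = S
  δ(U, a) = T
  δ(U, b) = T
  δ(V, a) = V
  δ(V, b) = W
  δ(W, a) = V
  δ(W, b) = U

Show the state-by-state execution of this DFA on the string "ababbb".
read 'a': S → T
  read 'b': T → S
  read 'a': S → T
  read 'b': T → S
  read 'b': S → W
  read 'b': W → U
S -> T -> S -> T -> S -> W -> U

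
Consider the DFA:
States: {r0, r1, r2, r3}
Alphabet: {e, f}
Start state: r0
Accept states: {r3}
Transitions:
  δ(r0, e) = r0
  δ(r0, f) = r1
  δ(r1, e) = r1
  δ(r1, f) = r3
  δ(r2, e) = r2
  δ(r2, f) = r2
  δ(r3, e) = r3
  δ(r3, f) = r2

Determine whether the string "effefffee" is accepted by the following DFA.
Processing string "effefffee":
  r0 --e--> r0
  r0 --f--> r1
  r1 --f--> r3
  r3 --e--> r3
  r3 --f--> r2
  r2 --f--> r2
  r2 --f--> r2
  r2 --e--> r2
  r2 --e--> r2
Final state: r2
Accept states: {r3}
No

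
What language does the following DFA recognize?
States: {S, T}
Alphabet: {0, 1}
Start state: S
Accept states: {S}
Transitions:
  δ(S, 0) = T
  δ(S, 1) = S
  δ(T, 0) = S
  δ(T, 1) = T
Testing a few strings:
  '01' → reject
  '0' → reject
  '1' → accept
  '10' → reject
State roles: S=even number of 0's so far; T=odd number of 0's so far
All binary strings with an even number of 0's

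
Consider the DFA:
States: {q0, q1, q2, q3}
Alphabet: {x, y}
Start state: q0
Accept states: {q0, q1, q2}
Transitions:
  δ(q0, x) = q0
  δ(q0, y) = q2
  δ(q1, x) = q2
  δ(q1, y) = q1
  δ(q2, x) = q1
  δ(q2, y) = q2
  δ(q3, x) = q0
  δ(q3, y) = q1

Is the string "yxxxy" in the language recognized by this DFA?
Processing string "yxxxy":
  q0 --y--> q2
  q2 --x--> q1
  q1 --x--> q2
  q2 --x--> q1
  q1 --y--> q1
Final state: q1
Accept states: {q0, q1, q2}
Yes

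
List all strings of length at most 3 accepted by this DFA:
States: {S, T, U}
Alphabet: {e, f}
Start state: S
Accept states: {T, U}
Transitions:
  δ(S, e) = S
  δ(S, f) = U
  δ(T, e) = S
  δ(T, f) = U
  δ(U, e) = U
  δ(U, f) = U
f, ef, fe, ff, eef, efe, eff, fee, fef, ffe, fff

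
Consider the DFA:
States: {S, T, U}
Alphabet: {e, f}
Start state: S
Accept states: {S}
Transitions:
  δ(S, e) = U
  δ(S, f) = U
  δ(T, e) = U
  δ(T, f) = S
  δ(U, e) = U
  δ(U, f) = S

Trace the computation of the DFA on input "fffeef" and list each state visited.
read 'f': S → U
  read 'f': U → S
  read 'f': S → U
  read 'e': U → U
  read 'e': U → U
  read 'f': U → S
S -> U -> S -> U -> U -> U -> S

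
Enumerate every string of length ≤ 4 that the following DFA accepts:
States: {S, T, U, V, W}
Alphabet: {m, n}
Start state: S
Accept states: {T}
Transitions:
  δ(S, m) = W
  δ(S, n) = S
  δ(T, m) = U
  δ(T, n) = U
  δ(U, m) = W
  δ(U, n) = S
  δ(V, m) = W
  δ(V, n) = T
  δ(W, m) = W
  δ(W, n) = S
None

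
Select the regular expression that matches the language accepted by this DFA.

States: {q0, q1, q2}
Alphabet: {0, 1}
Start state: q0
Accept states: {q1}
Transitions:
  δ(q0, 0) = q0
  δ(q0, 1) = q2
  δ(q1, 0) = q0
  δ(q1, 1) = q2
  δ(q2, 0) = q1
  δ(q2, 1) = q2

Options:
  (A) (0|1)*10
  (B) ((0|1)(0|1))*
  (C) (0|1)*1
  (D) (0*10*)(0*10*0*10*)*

Check each option against the DFA on short strings; one disagreement eliminates an option:
  (A) (0|1)*10: agrees with the DFA on every string of length ≤ 6
  (B) ((0|1)(0|1))*: on ε the DFA stays in q0 and rejects (q0 ∉ Accept), but the regex matches it → eliminate
  (C) (0|1)*1: on '1' the DFA goes q0 → q2 and rejects (q2 ∉ Accept), but the regex matches it → eliminate
  (D) (0*10*)(0*10*0*10*)*: on '1' the DFA goes q0 → q2 and rejects (q2 ∉ Accept), but the regex matches it → eliminate
Only (A) is consistent with the DFA.
(A) (0|1)*10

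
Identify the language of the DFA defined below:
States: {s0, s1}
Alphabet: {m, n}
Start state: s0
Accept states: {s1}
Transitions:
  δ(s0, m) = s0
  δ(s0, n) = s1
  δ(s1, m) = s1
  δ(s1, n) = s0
Testing a few strings:
  'n' → accept
  'mmn' → accept
  'nm' → accept
  'mm' → reject
State roles: s0=even number of n's so far; s1=odd number of n's so far
All strings over {m,n} with an odd number of n's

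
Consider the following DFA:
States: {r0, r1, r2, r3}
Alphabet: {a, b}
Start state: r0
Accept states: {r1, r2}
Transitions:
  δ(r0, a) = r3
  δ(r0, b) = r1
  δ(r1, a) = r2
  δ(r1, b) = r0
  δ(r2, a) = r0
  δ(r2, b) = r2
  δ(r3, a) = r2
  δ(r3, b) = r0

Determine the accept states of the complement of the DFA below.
Complement accept states = All states \ Original accept states
= {r0, r1, r2, r3} \ {r1, r2}
{r0, r3}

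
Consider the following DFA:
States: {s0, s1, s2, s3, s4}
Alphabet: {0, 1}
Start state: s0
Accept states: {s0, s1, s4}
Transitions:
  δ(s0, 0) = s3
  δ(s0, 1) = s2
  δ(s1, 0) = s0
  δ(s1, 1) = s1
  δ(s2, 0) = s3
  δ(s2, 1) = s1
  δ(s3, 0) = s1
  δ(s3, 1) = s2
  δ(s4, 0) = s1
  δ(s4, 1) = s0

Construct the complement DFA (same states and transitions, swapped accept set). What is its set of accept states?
Complement accept states = All states \ Original accept states
= {s0, s1, s2, s3, s4} \ {s0, s1, s4}
{s2, s3}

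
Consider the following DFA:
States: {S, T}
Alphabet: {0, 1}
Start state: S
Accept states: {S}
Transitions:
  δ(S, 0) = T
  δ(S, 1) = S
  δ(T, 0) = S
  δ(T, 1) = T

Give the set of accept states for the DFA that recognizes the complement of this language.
Complement accept states = All states \ Original accept states
= {S, T} \ {S}
{T}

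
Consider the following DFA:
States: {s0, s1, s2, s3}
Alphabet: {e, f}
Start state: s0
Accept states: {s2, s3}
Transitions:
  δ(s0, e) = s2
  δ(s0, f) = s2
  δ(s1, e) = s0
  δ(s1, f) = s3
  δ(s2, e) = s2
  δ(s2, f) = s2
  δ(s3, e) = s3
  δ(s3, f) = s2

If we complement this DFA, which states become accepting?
Complement accept states = All states \ Original accept states
= {s0, s1, s2, s3} \ {s2, s3}
{s0, s1}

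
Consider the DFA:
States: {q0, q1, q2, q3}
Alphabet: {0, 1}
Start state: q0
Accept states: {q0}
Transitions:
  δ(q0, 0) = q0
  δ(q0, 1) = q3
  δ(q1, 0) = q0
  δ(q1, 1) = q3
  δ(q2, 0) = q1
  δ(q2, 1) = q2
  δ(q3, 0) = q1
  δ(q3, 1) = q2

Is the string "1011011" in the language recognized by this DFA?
Processing string "1011011":
  q0 --1--> q3
  q3 --0--> q1
  q1 --1--> q3
  q3 --1--> q2
  q2 --0--> q1
  q1 --1--> q3
  q3 --1--> q2
Final state: q2
Accept states: {q0}
No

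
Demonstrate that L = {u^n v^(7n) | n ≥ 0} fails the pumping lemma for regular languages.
Assume L is regular with pumping length p. Idea: pumping the u-block breaks the 1:7 ratio.
Choose s = u^p v^(7p) (length 8p ≥ p). By the pumping lemma, s = xyz with |xy| ≤ p, |y| > 0, so y = u^k with k ≥ 1. Then xy²z = u^(p+k) v^(7p). For this to be in L we would need 7p = 7(p+k), i.e. 7k = 0, contradicting k ≥ 1. So xy²z ∉ L.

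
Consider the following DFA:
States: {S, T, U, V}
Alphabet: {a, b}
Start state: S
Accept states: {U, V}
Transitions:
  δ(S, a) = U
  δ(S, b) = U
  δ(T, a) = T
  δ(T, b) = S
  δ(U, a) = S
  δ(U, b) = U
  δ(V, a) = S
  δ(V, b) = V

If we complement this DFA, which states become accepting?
Complement accept states = All states \ Original accept states
= {S, T, U, V} \ {U, V}
{S, T}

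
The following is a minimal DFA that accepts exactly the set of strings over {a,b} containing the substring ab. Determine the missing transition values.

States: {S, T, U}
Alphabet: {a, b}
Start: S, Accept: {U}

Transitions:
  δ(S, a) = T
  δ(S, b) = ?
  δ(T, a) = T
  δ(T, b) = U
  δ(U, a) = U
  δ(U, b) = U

From the language and accept set, identify what each state tracks — S: no a seen yet; T: seen a a, waiting for b; U: substring ab seen.
Each missing δ(q, a) is the state matching the new tracked value after reading a.
δ(S, b) = S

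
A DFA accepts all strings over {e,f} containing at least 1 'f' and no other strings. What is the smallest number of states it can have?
By Myhill–Nerode, count the distinguishable equivalence classes: 2 classes — having seen 0, or ≥1 copies of 'f'; any two classes i < j (j ≤ 1) are distinguished by the string f^(1−j), which takes class j to 1 copy (accepted) but leaves class i below 1 (rejected).
2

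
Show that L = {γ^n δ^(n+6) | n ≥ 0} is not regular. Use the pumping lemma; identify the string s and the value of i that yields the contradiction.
Assume L is regular with pumping length p. Idea: pumping the γ-block breaks the fixed offset of 6.
Choose s = γ^p δ^(p+6) ∈ L. By the pumping lemma, s = xyz with |xy| ≤ p, |y| > 0, so y = γ^k with k ≥ 1. Then xy²z = γ^(p+k) δ^(p+6). For this to be in L we would need p+6 = (p+k)+6, i.e. k = 0, contradicting k ≥ 1. So xy²z ∉ L.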